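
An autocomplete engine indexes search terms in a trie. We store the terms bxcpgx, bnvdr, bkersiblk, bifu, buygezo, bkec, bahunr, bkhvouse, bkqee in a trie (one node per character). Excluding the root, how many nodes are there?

42

For each word, the new-node count is its length minus the longest prefix already in the trie:
  "bxcpgx" → 6 new (b, x, c, p, g, x)
  "bnvdr" → prefix "b" already present; 4 new (n, v, d, r)
  "bkersiblk" → prefix "b" already present; 8 new (k, e, r, s, i, b, l, k)
  "bifu" → prefix "b" already present; 3 new (i, f, u)
  "buygezo" → prefix "b" already present; 6 new (u, y, g, e, z, o)
  "bkec" → prefix "bke" already present; 1 new (c)
  "bahunr" → prefix "b" already present; 5 new (a, h, u, n, r)
  "bkhvouse" → prefix "bk" already present; 6 new (h, v, o, u, s, e)
  "bkqee" → prefix "bk" already present; 3 new (q, e, e)
Total nodes = 6 + 4 + 8 + 3 + 6 + 1 + 5 + 6 + 3 = 42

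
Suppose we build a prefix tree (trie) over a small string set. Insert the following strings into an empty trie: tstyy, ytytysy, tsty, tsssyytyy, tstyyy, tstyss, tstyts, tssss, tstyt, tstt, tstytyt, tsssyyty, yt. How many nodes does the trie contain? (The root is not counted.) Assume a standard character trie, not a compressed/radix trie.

Count nodes per top-level branch (shared prefixes stored once):
  't'-branch (tssss, tsssyyty, tsssyytyy, tstt, tsty, tstyss, tstyt, tstyts, tstytyt, tstyy, tstyyy): 21 nodes
  'y'-branch (yt, ytytysy): 7 nodes
Sum: 28

28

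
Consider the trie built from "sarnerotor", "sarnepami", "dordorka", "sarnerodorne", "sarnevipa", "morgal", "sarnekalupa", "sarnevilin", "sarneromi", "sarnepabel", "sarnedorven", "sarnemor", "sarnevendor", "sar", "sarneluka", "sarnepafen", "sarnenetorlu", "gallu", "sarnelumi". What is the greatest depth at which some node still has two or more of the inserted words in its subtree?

7

The deepest shared node is where two words last agree before diverging.
"sarneluka" and "sarnelumi" agree on "sarnelu" (7 characters) before diverging; nothing deeper is shared.
Longest shared-prefix length: 7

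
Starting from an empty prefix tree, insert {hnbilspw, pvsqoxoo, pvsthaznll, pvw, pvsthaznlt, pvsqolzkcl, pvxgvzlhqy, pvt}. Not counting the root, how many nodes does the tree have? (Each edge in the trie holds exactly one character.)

Trie structure (* marks end of a word):
(root)
├─ h
│  └─ n
│     └─ b
│        └─ i
│           └─ l
│              └─ s
│                 └─ p
│                    └─ w *
└─ p
   └─ v
      ├─ s
      │  ├─ q
      │  │  └─ o
      │  │     ├─ l
      │  │     │  └─ z
      │  │     │     └─ k
      │  │     │        └─ c
      │  │     │           └─ l *
      │  │     └─ x
      │  │        └─ o
      │  │           └─ o *
      │  └─ t
      │     └─ h
      │        └─ a
      │           └─ z
      │              └─ n
      │                 └─ l
      │                    ├─ l *
      │                    └─ t *
      ├─ t *
      ├─ w *
      └─ x
         └─ g
            └─ v
               └─ z
                  └─ l
                     └─ h
                        └─ q
                           └─ y *
Counting every labelled node above: 39.

39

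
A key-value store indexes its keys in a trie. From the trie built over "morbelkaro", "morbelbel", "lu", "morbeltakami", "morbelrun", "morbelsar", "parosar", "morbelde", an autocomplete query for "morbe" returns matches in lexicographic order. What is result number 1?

DFS of the "morbe" subtree visits, in order: "morbelbel", "morbelde", "morbelkaro", "morbelrun", "morbelsar", "morbeltakami"
Position 1: morbelbel

morbelbel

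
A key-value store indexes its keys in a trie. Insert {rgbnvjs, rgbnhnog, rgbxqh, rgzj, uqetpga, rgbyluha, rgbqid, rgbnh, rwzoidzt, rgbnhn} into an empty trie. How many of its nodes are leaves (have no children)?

A leaf is a node with no children — equivalently, the end of a word that is not a proper prefix of any other stored word.
Those words: "rgbnhnog", "rgbnvjs", "rgbqid", "rgbxqh", "rgbyluha", "rgzj", "rwzoidzt", "uqetpga"
Leaf count: 8

8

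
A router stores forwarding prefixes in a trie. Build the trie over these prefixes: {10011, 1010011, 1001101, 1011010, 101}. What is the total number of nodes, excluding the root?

16

Count nodes per top-level branch (shared prefixes stored once):
  '1'-branch (10011, 1001101, 101, 1010011, 1011010): 16 nodes
Sum: 16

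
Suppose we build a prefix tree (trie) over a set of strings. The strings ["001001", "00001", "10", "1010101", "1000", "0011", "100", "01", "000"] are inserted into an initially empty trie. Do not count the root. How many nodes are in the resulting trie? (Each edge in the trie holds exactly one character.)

20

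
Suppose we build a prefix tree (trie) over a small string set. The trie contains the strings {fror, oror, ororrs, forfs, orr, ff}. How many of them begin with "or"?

Filter for entries beginning with "or":
Matches: "oror", "ororrs", "orr"
Count: 3

3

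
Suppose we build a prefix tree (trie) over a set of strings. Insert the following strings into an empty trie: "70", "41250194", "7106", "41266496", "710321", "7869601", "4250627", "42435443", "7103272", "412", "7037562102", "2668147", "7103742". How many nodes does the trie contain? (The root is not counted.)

59

Insert word by word; a character creates a node only if that edge doesn't already exist:
  "70" → 2 new (7, 0)
  "41250194" → 8 new (4, 1, 2, 5, 0, 1, 9, 4)
  "7106" → prefix "7" already present; 3 new (1, 0, 6)
  "41266496" → prefix "412" already present; 5 new (6, 6, 4, 9, 6)
  "710321" → prefix "710" already present; 3 new (3, 2, 1)
  "7869601" → prefix "7" already present; 6 new (8, 6, 9, 6, 0, 1)
  "4250627" → prefix "4" already present; 6 new (2, 5, 0, 6, 2, 7)
  "42435443" → prefix "42" already present; 6 new (4, 3, 5, 4, 4, 3)
  "7103272" → prefix "71032" already present; 2 new (7, 2)
  "412" → prefix "412" already present; 0 new (none)
  "7037562102" → prefix "70" already present; 8 new (3, 7, 5, 6, 2, 1, 0, 2)
  "2668147" → 7 new (2, 6, 6, 8, 1, 4, 7)
  "7103742" → prefix "7103" already present; 3 new (7, 4, 2)
Total nodes = 2 + 8 + 3 + 5 + 3 + 6 + 6 + 6 + 2 + 0 + 8 + 7 + 3 = 59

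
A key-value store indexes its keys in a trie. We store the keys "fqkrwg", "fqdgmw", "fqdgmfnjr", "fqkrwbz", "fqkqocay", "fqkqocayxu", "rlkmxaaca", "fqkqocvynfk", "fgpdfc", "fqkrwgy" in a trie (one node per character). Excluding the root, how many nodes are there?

43

Count nodes per top-level branch (shared prefixes stored once):
  'f'-branch (fgpdfc, fqdgmfnjr, fqdgmw, fqkqocay, fqkqocayxu, fqkqocvynfk, fqkrwbz, fqkrwg, fqkrwgy): 34 nodes
  'r'-branch (rlkmxaaca): 9 nodes
Sum: 43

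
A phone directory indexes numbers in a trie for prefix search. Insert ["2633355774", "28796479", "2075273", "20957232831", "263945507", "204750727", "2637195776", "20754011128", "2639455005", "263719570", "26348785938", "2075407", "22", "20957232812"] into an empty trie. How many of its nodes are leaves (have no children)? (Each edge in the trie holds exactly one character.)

Leaves are exactly the stored words that no other stored word extends.
Those words: "204750727", "2075273", "20754011128", "2075407", "20957232812", "20957232831", "22", "2633355774", "26348785938", "263719570", "2637195776", "2639455005", "263945507", "28796479"
Leaf count: 14

14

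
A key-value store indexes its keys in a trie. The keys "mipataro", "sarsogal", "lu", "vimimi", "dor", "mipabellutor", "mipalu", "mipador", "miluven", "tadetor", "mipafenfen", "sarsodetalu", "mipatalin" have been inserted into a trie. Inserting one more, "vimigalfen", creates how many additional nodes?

6

The longest prefix of "vimigalfen" already in the trie is "vimi" (length 4).
Each of the 6 remaining characters creates one node.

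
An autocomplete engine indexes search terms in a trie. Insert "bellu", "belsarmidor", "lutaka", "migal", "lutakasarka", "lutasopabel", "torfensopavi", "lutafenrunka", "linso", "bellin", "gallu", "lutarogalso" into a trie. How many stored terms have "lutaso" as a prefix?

1

Filter for entries beginning with "lutaso":
Words under "lutaso": lutasopabel
Count: 1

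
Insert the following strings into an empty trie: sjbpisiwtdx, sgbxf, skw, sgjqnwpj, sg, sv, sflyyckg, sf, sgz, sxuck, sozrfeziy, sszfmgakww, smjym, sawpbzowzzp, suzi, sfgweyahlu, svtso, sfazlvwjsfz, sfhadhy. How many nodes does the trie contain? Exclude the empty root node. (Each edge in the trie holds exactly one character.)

Count nodes per top-level branch (shared prefixes stored once):
  's'-branch (sawpbzowzzp, sf, sfazlvwjsfz, sfgweyahlu, sfhadhy, sflyyckg, sg, sgbxf, sgjqnwpj, sgz, sjbpisiwtdx, skw, smjym, sozrfeziy, sszfmgakww, suzi, sv, svtso, sxuck): 95 nodes
Sum: 95

95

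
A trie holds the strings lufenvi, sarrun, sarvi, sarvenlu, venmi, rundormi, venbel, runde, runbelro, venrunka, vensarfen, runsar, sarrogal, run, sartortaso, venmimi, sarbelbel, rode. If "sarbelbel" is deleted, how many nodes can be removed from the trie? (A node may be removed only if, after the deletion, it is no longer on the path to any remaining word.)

6

A node on "sarbelbel"'s path can go only if nothing else ends at it or branches off below it.
The suffix "belbel" (6 nodes) is used only by "sarbelbel"; the node for "sar" still has the child "r", so pruning stops there.
Nodes removed: 6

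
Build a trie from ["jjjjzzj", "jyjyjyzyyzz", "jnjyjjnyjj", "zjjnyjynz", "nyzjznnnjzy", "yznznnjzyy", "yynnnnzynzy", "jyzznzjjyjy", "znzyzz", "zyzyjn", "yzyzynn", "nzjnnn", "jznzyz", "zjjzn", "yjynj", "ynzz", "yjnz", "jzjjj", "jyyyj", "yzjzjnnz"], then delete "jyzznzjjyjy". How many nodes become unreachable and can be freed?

9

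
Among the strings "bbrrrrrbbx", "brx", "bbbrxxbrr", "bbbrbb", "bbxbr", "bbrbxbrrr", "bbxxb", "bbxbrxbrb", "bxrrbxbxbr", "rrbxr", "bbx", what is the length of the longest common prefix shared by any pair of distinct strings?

The deepest shared node is where two words last agree before diverging.
e.g. "bbxbr" and "bbxbrxbrb" share the prefix "bbxbr" of length 5; no pair shares a longer one.
Longest shared-prefix length: 5

5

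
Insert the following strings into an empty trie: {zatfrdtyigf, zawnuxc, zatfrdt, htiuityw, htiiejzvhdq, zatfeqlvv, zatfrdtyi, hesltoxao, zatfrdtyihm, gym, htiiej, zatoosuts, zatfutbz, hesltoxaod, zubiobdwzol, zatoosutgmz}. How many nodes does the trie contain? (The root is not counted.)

Insert word by word; a character creates a node only if that edge doesn't already exist:
  "zatfrdtyigf" → 11 new (z, a, t, f, r, d, t, y, i, g, f)
  "zawnuxc" → prefix "za" already present; 5 new (w, n, u, x, c)
  "zatfrdt" → prefix "zatfrdt" already present; 0 new (none)
  "htiuityw" → 8 new (h, t, i, u, i, t, y, w)
  "htiiejzvhdq" → prefix "hti" already present; 8 new (i, e, j, z, v, h, d, q)
  "zatfeqlvv" → prefix "zatf" already present; 5 new (e, q, l, v, v)
  "zatfrdtyi" → prefix "zatfrdtyi" already present; 0 new (none)
  "hesltoxao" → prefix "h" already present; 8 new (e, s, l, t, o, x, a, o)
  "zatfrdtyihm" → prefix "zatfrdtyi" already present; 2 new (h, m)
  "gym" → 3 new (g, y, m)
  "htiiej" → prefix "htiiej" already present; 0 new (none)
  "zatoosuts" → prefix "zat" already present; 6 new (o, o, s, u, t, s)
  "zatfutbz" → prefix "zatf" already present; 4 new (u, t, b, z)
  "hesltoxaod" → prefix "hesltoxao" already present; 1 new (d)
  "zubiobdwzol" → prefix "z" already present; 10 new (u, b, i, o, b, d, w, z, o, l)
  "zatoosutgmz" → prefix "zatoosut" already present; 3 new (g, m, z)
Total nodes = 11 + 5 + 0 + 8 + 8 + 5 + 0 + 8 + 2 + 3 + 0 + 6 + 4 + 1 + 10 + 3 = 74

74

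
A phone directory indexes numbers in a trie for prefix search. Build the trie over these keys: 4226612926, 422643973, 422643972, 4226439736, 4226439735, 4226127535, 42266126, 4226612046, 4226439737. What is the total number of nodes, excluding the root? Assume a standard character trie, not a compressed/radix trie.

29

Trace insertions, counting only characters that open a new branch:
  "4226612926" → 10 new (4, 2, 2, 6, 6, 1, 2, 9, 2, 6)
  "422643973" → prefix "4226" already present; 5 new (4, 3, 9, 7, 3)
  "422643972" → prefix "42264397" already present; 1 new (2)
  "4226439736" → prefix "422643973" already present; 1 new (6)
  "4226439735" → prefix "422643973" already present; 1 new (5)
  "4226127535" → prefix "4226" already present; 6 new (1, 2, 7, 5, 3, 5)
  "42266126" → prefix "4226612" already present; 1 new (6)
  "4226612046" → prefix "4226612" already present; 3 new (0, 4, 6)
  "4226439737" → prefix "422643973" already present; 1 new (7)
Total nodes = 10 + 5 + 1 + 1 + 1 + 6 + 1 + 3 + 1 = 29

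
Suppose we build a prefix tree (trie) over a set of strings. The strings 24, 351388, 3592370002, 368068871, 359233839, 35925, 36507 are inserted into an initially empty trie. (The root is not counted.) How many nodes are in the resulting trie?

Insert word by word; a character creates a node only if that edge doesn't already exist:
  "24" → 2 new (2, 4)
  "351388" → 6 new (3, 5, 1, 3, 8, 8)
  "3592370002" → prefix "35" already present; 8 new (9, 2, 3, 7, 0, 0, 0, 2)
  "368068871" → prefix "3" already present; 8 new (6, 8, 0, 6, 8, 8, 7, 1)
  "359233839" → prefix "35923" already present; 4 new (3, 8, 3, 9)
  "35925" → prefix "3592" already present; 1 new (5)
  "36507" → prefix "36" already present; 3 new (5, 0, 7)
Total nodes = 2 + 6 + 8 + 8 + 4 + 1 + 3 = 32

32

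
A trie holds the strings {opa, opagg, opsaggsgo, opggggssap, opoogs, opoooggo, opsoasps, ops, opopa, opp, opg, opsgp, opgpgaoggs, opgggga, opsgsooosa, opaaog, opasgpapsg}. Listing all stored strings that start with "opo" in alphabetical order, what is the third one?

Filter for "opo…" and sort: "opoogs", "opoooggo", "opopa"
Position 3: opopa

opopa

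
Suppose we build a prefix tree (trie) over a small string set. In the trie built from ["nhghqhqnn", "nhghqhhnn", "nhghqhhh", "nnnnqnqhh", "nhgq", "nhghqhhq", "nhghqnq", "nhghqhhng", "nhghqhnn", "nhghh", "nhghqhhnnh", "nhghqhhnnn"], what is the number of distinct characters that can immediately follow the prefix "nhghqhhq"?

0

Walk "nhghqhhq" from the root, arriving at one node.
No stored string extends past "nhghqhhq".
That node has 0 child edges.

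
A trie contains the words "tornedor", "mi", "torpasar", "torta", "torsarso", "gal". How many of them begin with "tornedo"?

Traverse to the node for "tornedo", then collect every word in that subtree.
Matches: "tornedor"
Count: 1

1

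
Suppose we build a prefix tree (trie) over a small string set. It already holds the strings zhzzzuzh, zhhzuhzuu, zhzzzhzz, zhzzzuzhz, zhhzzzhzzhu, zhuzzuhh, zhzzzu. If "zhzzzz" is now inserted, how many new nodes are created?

1

"zhzzz" is already a path in the trie; the remaining "z" must be added.
New nodes needed: |"zhzzzz"| − 5 = 6 − 5 = 1.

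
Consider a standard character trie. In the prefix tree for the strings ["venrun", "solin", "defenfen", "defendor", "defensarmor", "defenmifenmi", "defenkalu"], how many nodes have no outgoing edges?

7

A leaf is a node with no children — equivalently, the end of a word that is not a proper prefix of any other stored word.
Those words: "defendor", "defenfen", "defenkalu", "defenmifenmi", "defensarmor", "solin", "venrun"
Leaf count: 7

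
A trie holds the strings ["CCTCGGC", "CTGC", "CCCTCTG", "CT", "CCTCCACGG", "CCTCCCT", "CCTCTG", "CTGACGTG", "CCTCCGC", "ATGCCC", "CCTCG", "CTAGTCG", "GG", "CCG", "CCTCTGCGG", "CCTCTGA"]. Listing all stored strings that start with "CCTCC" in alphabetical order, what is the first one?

CCTCCACGG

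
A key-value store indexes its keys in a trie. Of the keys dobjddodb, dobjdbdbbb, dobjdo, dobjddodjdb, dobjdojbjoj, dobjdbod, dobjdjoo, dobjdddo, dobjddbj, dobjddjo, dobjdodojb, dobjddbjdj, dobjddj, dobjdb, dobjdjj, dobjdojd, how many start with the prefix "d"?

Traverse to the node for "d", then collect every word in that subtree.
Matches: "dobjdb", "dobjdbdbbb", "dobjdbod", "dobjddbj", "dobjddbjdj", "dobjdddo", "dobjddj", "dobjddjo", "dobjddodb", "dobjddodjdb", "dobjdjj", "dobjdjoo", "dobjdo", "dobjdodojb", "dobjdojbjoj", "dobjdojd"
Count: 16

16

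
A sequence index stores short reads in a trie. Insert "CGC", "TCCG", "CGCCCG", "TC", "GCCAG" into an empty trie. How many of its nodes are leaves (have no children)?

A leaf is a node with no children — equivalently, the end of a word that is not a proper prefix of any other stored word.
Those words: "CGCCCG", "GCCAG", "TCCG"
Leaf count: 3

3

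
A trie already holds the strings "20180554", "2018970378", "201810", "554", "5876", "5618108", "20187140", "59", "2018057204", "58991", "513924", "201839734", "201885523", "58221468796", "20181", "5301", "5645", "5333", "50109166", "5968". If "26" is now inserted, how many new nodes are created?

Walking "26" from the root, the first 1 characters ("2") follow existing edges; "6" is the first miss.
Each of the 1 remaining characters creates one node.

1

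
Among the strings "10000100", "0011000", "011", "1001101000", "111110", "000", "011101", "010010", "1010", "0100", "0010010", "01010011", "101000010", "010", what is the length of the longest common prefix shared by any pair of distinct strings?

4

Look for the deepest trie node that still has at least two words in its subtree.
"0100" and "010010" agree on "0100" (4 characters) before diverging; nothing deeper is shared.
Longest shared-prefix length: 4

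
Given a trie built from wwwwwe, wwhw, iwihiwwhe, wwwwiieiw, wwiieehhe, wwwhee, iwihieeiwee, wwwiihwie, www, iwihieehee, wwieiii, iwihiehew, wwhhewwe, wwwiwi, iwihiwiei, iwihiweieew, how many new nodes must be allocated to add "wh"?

The longest prefix of "wh" already in the trie is "w" (length 1).
New nodes needed: |"wh"| − 1 = 2 − 1 = 1.

1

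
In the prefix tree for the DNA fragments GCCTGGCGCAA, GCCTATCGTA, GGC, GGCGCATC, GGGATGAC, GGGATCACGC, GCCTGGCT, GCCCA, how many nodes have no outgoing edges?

Leaves are exactly the stored words that no other stored word extends.
Those words: "GCCCA", "GCCTATCGTA", "GCCTGGCGCAA", "GCCTGGCT", "GGCGCATC", "GGGATCACGC", "GGGATGAC"
Leaf count: 7

7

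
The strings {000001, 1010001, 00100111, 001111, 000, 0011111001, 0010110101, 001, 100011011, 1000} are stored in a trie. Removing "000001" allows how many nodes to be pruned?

3

After clearing the end-marker at "000001", prune upward until reaching a node still needed by another word.
The suffix "001" (3 nodes) is used only by "000001"; "000" is itself a stored word, so pruning stops there.
Nodes removed: 3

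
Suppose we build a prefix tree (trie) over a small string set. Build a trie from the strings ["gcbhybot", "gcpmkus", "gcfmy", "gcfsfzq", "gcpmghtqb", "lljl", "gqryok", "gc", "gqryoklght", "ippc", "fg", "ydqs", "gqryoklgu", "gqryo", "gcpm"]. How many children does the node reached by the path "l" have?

Follow the path "l" to its node, then look at its outgoing edges.
Characters that immediately follow "l" among the stored strings: {l}.
That node has 1 child edge.

1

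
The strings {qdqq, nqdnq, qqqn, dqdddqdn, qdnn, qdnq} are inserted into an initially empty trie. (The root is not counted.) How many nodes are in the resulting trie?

23

Count nodes per top-level branch (shared prefixes stored once):
  'd'-branch (dqdddqdn): 8 nodes
  'n'-branch (nqdnq): 5 nodes
  'q'-branch (qdnn, qdnq, qdqq, qqqn): 10 nodes
Sum: 23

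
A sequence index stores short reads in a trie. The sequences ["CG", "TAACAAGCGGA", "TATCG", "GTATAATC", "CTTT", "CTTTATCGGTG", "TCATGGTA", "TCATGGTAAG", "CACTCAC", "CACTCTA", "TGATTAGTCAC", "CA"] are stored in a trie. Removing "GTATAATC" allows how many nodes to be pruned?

8

A node on "GTATAATC"'s path can go only if nothing else ends at it or branches off below it.
No other word shares any prefix with "GTATAATC", so all 8 of its nodes go.
Nodes removed: 8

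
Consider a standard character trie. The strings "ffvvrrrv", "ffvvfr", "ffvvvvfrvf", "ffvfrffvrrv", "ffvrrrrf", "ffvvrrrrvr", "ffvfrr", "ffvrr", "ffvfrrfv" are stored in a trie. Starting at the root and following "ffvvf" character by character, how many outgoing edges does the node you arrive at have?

1

Follow the path "ffvvf" to its node, then look at its outgoing edges.
Characters that immediately follow "ffvvf" among the stored strings: {r}.
That node has 1 child edge.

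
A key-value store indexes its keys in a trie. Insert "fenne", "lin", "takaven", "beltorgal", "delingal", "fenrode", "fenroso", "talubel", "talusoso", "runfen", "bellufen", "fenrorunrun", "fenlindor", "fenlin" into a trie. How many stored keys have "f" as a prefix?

Walk to "f"; the words in its subtree are exactly those with that prefix.
Words under "f": fenlin, fenlindor, fenne, fenrode, fenrorunrun, fenroso
Count: 6

6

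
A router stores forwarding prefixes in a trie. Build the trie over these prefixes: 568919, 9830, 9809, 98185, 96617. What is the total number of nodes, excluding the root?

Trace insertions, counting only characters that open a new branch:
  "568919" → 6 new (5, 6, 8, 9, 1, 9)
  "9830" → 4 new (9, 8, 3, 0)
  "9809" → prefix "98" already present; 2 new (0, 9)
  "98185" → prefix "98" already present; 3 new (1, 8, 5)
  "96617" → prefix "9" already present; 4 new (6, 6, 1, 7)
Total nodes = 6 + 4 + 2 + 3 + 4 = 19

19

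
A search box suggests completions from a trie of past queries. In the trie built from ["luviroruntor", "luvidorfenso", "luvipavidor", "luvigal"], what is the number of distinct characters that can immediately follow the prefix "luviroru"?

1

Walk "luviroru" from the root, arriving at one node.
Distinct next characters after "luviroru": n.
That node has 1 child edge.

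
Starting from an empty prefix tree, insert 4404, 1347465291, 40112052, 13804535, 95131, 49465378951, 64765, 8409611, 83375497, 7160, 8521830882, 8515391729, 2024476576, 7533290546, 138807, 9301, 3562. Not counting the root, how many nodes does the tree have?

For each word, the new-node count is its length minus the longest prefix already in the trie:
  "4404" → 4 new (4, 4, 0, 4)
  "1347465291" → 10 new (1, 3, 4, 7, 4, 6, 5, 2, 9, 1)
  "40112052" → prefix "4" already present; 7 new (0, 1, 1, 2, 0, 5, 2)
  "13804535" → prefix "13" already present; 6 new (8, 0, 4, 5, 3, 5)
  "95131" → 5 new (9, 5, 1, 3, 1)
  "49465378951" → prefix "4" already present; 10 new (9, 4, 6, 5, 3, 7, 8, 9, 5, 1)
  "64765" → 5 new (6, 4, 7, 6, 5)
  "8409611" → 7 new (8, 4, 0, 9, 6, 1, 1)
  "83375497" → prefix "8" already present; 7 new (3, 3, 7, 5, 4, 9, 7)
  "7160" → 4 new (7, 1, 6, 0)
  "8521830882" → prefix "8" already present; 9 new (5, 2, 1, 8, 3, 0, 8, 8, 2)
  "8515391729" → prefix "85" already present; 8 new (1, 5, 3, 9, 1, 7, 2, 9)
  "2024476576" → 10 new (2, 0, 2, 4, 4, 7, 6, 5, 7, 6)
  "7533290546" → prefix "7" already present; 9 new (5, 3, 3, 2, 9, 0, 5, 4, 6)
  "138807" → prefix "138" already present; 3 new (8, 0, 7)
  "9301" → prefix "9" already present; 3 new (3, 0, 1)
  "3562" → 4 new (3, 5, 6, 2)
Total nodes = 4 + 10 + 7 + 6 + 5 + 10 + 5 + 7 + 7 + 4 + 9 + 8 + 10 + 9 + 3 + 3 + 4 = 111

111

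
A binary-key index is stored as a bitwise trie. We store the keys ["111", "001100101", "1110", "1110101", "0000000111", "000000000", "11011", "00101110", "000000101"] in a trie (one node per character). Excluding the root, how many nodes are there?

37

Trace insertions, counting only characters that open a new branch:
  "111" → 3 new (1, 1, 1)
  "001100101" → 9 new (0, 0, 1, 1, 0, 0, 1, 0, 1)
  "1110" → prefix "111" already present; 1 new (0)
  "1110101" → prefix "1110" already present; 3 new (1, 0, 1)
  "0000000111" → prefix "00" already present; 8 new (0, 0, 0, 0, 0, 1, 1, 1)
  "000000000" → prefix "0000000" already present; 2 new (0, 0)
  "11011" → prefix "11" already present; 3 new (0, 1, 1)
  "00101110" → prefix "001" already present; 5 new (0, 1, 1, 1, 0)
  "000000101" → prefix "000000" already present; 3 new (1, 0, 1)
Total nodes = 3 + 9 + 1 + 3 + 8 + 2 + 3 + 5 + 3 = 37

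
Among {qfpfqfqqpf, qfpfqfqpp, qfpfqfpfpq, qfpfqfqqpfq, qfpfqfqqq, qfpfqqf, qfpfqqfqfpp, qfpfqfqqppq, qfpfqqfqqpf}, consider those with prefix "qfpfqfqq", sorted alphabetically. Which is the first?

qfpfqfqqpf

DFS of the "qfpfqfqq" subtree visits, in order: "qfpfqfqqpf", "qfpfqfqqpfq", "qfpfqfqqppq", "qfpfqfqqq"
The 1st is qfpfqfqqpf.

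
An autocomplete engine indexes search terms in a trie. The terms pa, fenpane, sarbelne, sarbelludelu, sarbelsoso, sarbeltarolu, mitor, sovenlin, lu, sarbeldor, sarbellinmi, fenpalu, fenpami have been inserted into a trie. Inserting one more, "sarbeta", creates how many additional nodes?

The longest prefix of "sarbeta" already in the trie is "sarbe" (length 5).
So 7 − 5 = 2 new nodes.

2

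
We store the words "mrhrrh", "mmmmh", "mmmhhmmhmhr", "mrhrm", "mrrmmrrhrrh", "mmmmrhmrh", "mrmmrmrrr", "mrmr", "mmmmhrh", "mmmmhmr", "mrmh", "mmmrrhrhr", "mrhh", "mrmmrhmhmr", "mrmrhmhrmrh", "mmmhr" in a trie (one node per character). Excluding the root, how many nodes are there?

Trace insertions, counting only characters that open a new branch:
  "mrhrrh" → 6 new (m, r, h, r, r, h)
  "mmmmh" → prefix "m" already present; 4 new (m, m, m, h)
  "mmmhhmmhmhr" → prefix "mmm" already present; 8 new (h, h, m, m, h, m, h, r)
  "mrhrm" → prefix "mrhr" already present; 1 new (m)
  "mrrmmrrhrrh" → prefix "mr" already present; 9 new (r, m, m, r, r, h, r, r, h)
  "mmmmrhmrh" → prefix "mmmm" already present; 5 new (r, h, m, r, h)
  "mrmmrmrrr" → prefix "mr" already present; 7 new (m, m, r, m, r, r, r)
  "mrmr" → prefix "mrm" already present; 1 new (r)
  "mmmmhrh" → prefix "mmmmh" already present; 2 new (r, h)
  "mmmmhmr" → prefix "mmmmh" already present; 2 new (m, r)
  "mrmh" → prefix "mrm" already present; 1 new (h)
  "mmmrrhrhr" → prefix "mmm" already present; 6 new (r, r, h, r, h, r)
  "mrhh" → prefix "mrh" already present; 1 new (h)
  "mrmmrhmhmr" → prefix "mrmmr" already present; 5 new (h, m, h, m, r)
  "mrmrhmhrmrh" → prefix "mrmr" already present; 7 new (h, m, h, r, m, r, h)
  "mmmhr" → prefix "mmmh" already present; 1 new (r)
Total nodes = 6 + 4 + 8 + 1 + 9 + 5 + 7 + 1 + 2 + 2 + 1 + 6 + 1 + 5 + 7 + 1 = 66

66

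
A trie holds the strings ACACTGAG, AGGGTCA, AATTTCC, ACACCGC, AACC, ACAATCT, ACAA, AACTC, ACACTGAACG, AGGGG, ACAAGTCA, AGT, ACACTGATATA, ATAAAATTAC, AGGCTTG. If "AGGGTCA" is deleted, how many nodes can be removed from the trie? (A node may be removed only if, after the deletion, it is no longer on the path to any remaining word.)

3

A node on "AGGGTCA"'s path can go only if nothing else ends at it or branches off below it.
The suffix "TCA" (3 nodes) is used only by "AGGGTCA"; the node for "AGGG" still has the child "G", so pruning stops there.
Nodes removed: 3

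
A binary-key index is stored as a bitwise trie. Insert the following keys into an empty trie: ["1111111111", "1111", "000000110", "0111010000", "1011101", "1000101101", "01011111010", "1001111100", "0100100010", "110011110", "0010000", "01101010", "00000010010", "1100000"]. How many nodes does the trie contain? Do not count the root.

89

Trace insertions, counting only characters that open a new branch:
  "1111111111" → 10 new (1, 1, 1, 1, 1, 1, 1, 1, 1, 1)
  "1111" → prefix "1111" already present; 0 new (none)
  "000000110" → 9 new (0, 0, 0, 0, 0, 0, 1, 1, 0)
  "0111010000" → prefix "0" already present; 9 new (1, 1, 1, 0, 1, 0, 0, 0, 0)
  "1011101" → prefix "1" already present; 6 new (0, 1, 1, 1, 0, 1)
  "1000101101" → prefix "10" already present; 8 new (0, 0, 1, 0, 1, 1, 0, 1)
  "01011111010" → prefix "01" already present; 9 new (0, 1, 1, 1, 1, 1, 0, 1, 0)
  "1001111100" → prefix "100" already present; 7 new (1, 1, 1, 1, 1, 0, 0)
  "0100100010" → prefix "010" already present; 7 new (0, 1, 0, 0, 0, 1, 0)
  "110011110" → prefix "11" already present; 7 new (0, 0, 1, 1, 1, 1, 0)
  "0010000" → prefix "00" already present; 5 new (1, 0, 0, 0, 0)
  "01101010" → prefix "011" already present; 5 new (0, 1, 0, 1, 0)
  "00000010010" → prefix "0000001" already present; 4 new (0, 0, 1, 0)
  "1100000" → prefix "1100" already present; 3 new (0, 0, 0)
Total nodes = 10 + 0 + 9 + 9 + 6 + 8 + 9 + 7 + 7 + 7 + 5 + 5 + 4 + 3 = 89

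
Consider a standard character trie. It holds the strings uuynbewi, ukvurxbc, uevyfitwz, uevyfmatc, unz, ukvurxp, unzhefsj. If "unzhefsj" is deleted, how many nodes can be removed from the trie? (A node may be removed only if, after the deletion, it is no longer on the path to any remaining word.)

A node on "unzhefsj"'s path can go only if nothing else ends at it or branches off below it.
The suffix "hefsj" (5 nodes) is used only by "unzhefsj"; "unz" is itself a stored word, so pruning stops there.
Nodes removed: 5

5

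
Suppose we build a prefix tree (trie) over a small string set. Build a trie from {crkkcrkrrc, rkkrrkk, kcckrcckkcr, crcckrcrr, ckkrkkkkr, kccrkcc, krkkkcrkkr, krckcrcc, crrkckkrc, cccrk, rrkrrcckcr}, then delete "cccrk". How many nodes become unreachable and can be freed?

4

After clearing the end-marker at "cccrk", prune upward until reaching a node still needed by another word.
The suffix "ccrk" (4 nodes) is used only by "cccrk"; the node for "c" still has the child "r", so pruning stops there.
Nodes removed: 4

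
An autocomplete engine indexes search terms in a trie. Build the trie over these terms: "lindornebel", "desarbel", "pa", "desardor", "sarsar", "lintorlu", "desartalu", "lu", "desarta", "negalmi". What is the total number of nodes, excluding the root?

47

Trace insertions, counting only characters that open a new branch:
  "lindornebel" → 11 new (l, i, n, d, o, r, n, e, b, e, l)
  "desarbel" → 8 new (d, e, s, a, r, b, e, l)
  "pa" → 2 new (p, a)
  "desardor" → prefix "desar" already present; 3 new (d, o, r)
  "sarsar" → 6 new (s, a, r, s, a, r)
  "lintorlu" → prefix "lin" already present; 5 new (t, o, r, l, u)
  "desartalu" → prefix "desar" already present; 4 new (t, a, l, u)
  "lu" → prefix "l" already present; 1 new (u)
  "desarta" → prefix "desarta" already present; 0 new (none)
  "negalmi" → 7 new (n, e, g, a, l, m, i)
Total nodes = 11 + 8 + 2 + 3 + 6 + 5 + 4 + 1 + 0 + 7 = 47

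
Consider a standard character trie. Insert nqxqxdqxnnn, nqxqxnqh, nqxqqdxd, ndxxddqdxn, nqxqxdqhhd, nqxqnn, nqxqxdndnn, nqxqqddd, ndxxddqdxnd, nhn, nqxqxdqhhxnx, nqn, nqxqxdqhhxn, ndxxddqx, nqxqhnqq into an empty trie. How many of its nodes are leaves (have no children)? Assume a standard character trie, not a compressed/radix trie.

A leaf is a node with no children — equivalently, the end of a word that is not a proper prefix of any other stored word.
Those words: "ndxxddqdxnd", "ndxxddqx", "nhn", "nqn", "nqxqhnqq", "nqxqnn", "nqxqqddd", "nqxqqdxd", "nqxqxdndnn", "nqxqxdqhhd", "nqxqxdqhhxnx", "nqxqxdqxnnn", "nqxqxnqh"
Leaf count: 13

13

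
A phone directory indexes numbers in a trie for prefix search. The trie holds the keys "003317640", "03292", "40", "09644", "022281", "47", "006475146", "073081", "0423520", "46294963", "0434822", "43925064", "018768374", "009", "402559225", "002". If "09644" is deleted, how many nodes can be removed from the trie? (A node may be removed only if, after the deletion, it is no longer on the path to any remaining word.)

4

Walk "09644" from the leaf back toward the root, removing each node that no remaining word uses.
The suffix "9644" (4 nodes) is used only by "09644"; the node for "0" still has the child "0", so pruning stops there.
Nodes removed: 4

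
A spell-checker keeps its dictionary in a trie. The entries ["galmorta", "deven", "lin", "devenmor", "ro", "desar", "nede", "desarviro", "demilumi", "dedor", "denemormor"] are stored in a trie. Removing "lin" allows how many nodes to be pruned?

A node on "lin"'s path can go only if nothing else ends at it or branches off below it.
No other word shares any prefix with "lin", so all 3 of its nodes go.
Nodes removed: 3

3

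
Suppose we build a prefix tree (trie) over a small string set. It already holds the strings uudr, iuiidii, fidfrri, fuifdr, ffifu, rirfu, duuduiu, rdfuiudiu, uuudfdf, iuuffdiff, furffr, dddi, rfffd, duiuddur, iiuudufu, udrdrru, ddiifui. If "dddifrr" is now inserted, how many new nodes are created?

3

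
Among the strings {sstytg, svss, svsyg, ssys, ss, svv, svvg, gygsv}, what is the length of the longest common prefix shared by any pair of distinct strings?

Look for the deepest trie node that still has at least two words in its subtree.
"svss" and "svsyg" agree on "svs" (3 characters) before diverging; nothing deeper is shared.
Longest shared-prefix length: 3

3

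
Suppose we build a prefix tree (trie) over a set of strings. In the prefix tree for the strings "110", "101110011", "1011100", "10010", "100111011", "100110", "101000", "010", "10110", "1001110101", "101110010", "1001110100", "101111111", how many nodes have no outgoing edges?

A leaf is a node with no children — equivalently, the end of a word that is not a proper prefix of any other stored word.
Those words: "010", "10010", "100110", "1001110100", "1001110101", "100111011", "101000", "10110", "101110010", "101110011", "101111111", "110"
Leaf count: 12

12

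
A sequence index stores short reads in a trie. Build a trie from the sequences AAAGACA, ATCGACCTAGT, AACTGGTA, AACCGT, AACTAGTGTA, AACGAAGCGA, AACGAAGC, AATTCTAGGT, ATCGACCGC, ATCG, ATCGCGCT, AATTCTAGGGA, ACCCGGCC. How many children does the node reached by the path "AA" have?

Follow the path "AA" to its node, then look at its outgoing edges.
Distinct next characters after "AA": A, C, T.
That node has 3 child edges.

3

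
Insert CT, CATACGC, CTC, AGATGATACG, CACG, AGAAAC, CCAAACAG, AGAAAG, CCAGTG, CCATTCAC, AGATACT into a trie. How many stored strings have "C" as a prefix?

7

Walk to "C"; the words in its subtree are exactly those with that prefix.
Words under "C": CACG, CATACGC, CCAAACAG, CCAGTG, CCATTCAC, CT, CTC
Count: 7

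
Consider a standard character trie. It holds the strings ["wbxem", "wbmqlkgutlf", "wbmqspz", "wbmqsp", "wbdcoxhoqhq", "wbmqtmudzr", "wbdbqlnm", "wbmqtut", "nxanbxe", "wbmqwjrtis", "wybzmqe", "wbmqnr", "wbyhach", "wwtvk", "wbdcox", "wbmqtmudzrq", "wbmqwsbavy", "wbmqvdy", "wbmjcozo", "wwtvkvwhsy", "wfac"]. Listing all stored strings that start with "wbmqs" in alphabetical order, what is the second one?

wbmqspz

Words with prefix "wbmqs", in lexicographic order: "wbmqsp", "wbmqspz"
The 2nd is wbmqspz.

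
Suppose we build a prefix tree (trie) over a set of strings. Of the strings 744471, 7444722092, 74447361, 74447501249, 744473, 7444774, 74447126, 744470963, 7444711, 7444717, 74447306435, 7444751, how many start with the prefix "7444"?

Traverse to the node for "7444", then collect every word in that subtree.
Matches: "744470963", "744471", "7444711", "74447126", "7444717", "7444722092", "744473", "74447306435", "74447361", "74447501249", "7444751", "7444774"
Count: 12

12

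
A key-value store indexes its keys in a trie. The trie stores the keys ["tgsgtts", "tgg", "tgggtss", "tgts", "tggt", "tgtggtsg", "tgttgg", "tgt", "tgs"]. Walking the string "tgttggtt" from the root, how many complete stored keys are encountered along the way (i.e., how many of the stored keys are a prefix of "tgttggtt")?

Check each prefix of "tgttggtt" against the stored set — each match is an end-marker on the path.
Prefixes of the query that are stored words: "tgt", "tgttgg"
Count: 2

2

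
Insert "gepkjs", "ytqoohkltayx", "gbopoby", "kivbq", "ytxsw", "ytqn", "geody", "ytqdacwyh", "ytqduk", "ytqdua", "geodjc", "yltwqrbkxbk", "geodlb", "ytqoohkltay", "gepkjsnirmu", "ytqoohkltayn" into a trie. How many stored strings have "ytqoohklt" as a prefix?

Walk to "ytqoohklt"; the words in its subtree are exactly those with that prefix.
Matches: "ytqoohkltay", "ytqoohkltayn", "ytqoohkltayx"
Count: 3

3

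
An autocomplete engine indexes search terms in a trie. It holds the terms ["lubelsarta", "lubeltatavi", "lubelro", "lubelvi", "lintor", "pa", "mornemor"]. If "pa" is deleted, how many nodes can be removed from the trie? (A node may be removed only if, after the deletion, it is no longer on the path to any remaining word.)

2

After clearing the end-marker at "pa", prune upward until reaching a node still needed by another word.
No other word shares any prefix with "pa", so all 2 of its nodes go.
Nodes removed: 2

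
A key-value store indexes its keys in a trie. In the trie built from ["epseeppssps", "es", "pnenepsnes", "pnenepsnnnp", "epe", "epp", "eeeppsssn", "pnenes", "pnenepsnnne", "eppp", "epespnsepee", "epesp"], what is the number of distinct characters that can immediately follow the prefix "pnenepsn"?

2

Walk "pnenepsn" from the root, arriving at one node.
Distinct next characters after "pnenepsn": e, n.
That node has 2 child edges.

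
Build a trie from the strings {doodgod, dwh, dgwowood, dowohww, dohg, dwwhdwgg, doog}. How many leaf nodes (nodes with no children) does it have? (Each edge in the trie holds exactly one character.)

7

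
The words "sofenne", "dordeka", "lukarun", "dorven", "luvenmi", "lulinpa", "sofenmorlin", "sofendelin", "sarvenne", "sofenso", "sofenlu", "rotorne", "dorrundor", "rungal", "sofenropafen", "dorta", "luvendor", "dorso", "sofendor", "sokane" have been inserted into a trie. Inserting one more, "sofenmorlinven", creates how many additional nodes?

3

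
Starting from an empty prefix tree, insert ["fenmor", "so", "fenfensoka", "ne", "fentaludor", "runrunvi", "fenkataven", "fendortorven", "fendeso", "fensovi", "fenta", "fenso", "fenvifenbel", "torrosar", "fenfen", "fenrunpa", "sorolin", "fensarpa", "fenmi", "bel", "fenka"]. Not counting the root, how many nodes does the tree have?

89

Count nodes per top-level branch (shared prefixes stored once):
  'b'-branch (bel): 3 nodes
  'f'-branch (fendeso, fendortorven, fenfen, fenfensoka, fenka, fenkataven, fenmi, fenmor, fenrunpa, fensarpa, fenso, fensovi, fenta, fentaludor, fenvifenbel): 61 nodes
  'n'-branch (ne): 2 nodes
  'r'-branch (runrunvi): 8 nodes
  's'-branch (so, sorolin): 7 nodes
  't'-branch (torrosar): 8 nodes
Sum: 89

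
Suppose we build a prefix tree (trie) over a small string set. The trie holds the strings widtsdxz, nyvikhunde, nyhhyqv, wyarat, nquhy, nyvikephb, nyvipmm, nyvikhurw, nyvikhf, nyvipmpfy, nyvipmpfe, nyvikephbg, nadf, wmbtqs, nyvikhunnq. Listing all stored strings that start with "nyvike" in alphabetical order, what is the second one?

nyvikephbg

Words with prefix "nyvike", in lexicographic order: "nyvikephb", "nyvikephbg"
Position 2: nyvikephbg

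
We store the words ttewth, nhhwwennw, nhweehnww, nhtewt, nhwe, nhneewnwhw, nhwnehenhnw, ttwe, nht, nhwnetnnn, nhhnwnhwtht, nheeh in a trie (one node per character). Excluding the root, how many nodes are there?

Count nodes per top-level branch (shared prefixes stored once):
  'n'-branch (nheeh, nhhnwnhwtht, nhhwwennw, nhneewnwhw, nht, nhtewt, nhwe, nhweehnww, nhwnehenhnw, nhwnetnnn): 51 nodes
  't'-branch (ttewth, ttwe): 8 nodes
Sum: 59

59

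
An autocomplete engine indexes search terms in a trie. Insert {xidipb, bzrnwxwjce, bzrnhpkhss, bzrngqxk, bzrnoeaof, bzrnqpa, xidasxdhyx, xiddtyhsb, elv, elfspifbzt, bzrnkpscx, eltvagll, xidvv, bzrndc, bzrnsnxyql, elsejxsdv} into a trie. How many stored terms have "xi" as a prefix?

Filter for entries beginning with "xi":
Words under "xi": xidasxdhyx, xiddtyhsb, xidipb, xidvv
Count: 4

4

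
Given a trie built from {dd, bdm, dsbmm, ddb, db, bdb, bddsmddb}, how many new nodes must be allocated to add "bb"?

Walking "bb" from the root, the first 1 characters ("b") follow existing edges; "b" is the first miss.
So 2 − 1 = 1 new nodes.

1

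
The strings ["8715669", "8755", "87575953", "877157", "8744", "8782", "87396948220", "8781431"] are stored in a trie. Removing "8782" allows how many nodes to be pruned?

1

Walk "8782" from the leaf back toward the root, removing each node that no remaining word uses.
The suffix "2" (1 node) is used only by "8782"; the node for "878" still has the child "1", so pruning stops there.
Nodes removed: 1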